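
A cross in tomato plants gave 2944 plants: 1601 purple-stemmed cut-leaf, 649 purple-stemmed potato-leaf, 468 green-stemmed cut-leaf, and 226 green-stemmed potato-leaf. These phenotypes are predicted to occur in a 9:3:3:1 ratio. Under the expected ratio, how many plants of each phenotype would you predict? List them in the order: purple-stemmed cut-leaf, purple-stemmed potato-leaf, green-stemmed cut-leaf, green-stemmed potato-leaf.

Under the 9:3:3:1 hypothesis (Σ ratio = 16, N = 2944):
  purple-stemmed cut-leaf: 2944 × 9/16 = 1656
  purple-stemmed potato-leaf: 2944 × 3/16 = 552
  green-stemmed cut-leaf: 2944 × 3/16 = 552
  green-stemmed potato-leaf: 2944 × 1/16 = 184

1656, 552, 552, 184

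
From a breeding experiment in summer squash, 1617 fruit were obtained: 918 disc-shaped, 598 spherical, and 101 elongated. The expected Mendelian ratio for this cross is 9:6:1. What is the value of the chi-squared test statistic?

The 9:6:1 ratio has 16 parts, so with N = 1617 the expected counts are:
  disc-shaped: 1617 × 9/16 = 909.5625
  spherical: 1617 × 6/16 = 606.375
  elongated: 1617 × 1/16 = 101.0625
χ² = Σ (O − E)² / E
  disc-shaped: (918 − 909.5625)² / 909.5625 = 0.0783
  spherical: (598 − 606.375)² / 606.375 = 0.1157
  elongated: (101 − 101.0625)² / 101.0625 = 0.0000
χ² = 0.0783 + 0.1157 + 0.0000 = 0.194

0.194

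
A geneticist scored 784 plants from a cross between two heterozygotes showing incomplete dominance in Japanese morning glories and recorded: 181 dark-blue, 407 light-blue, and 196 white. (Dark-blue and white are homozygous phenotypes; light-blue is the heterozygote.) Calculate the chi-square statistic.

1.722

With incomplete dominance, a heterozygote × heterozygote cross gives a 1:2:1 phenotypic ratio.
Under the 1:2:1 hypothesis (Σ ratio = 4, N = 784):
  dark-blue: 784 × 1/4 = 196
  light-blue: 784 × 2/4 = 392
  white: 784 × 1/4 = 196
χ² = Σ (O − E)² / E
  dark-blue: (181 − 196)² / 196 = 1.1480
  light-blue: (407 − 392)² / 392 = 0.5740
  white: (196 − 196)² / 196 = 0.0000
χ² = 1.1480 + 0.5740 + 0.0000 = 1.722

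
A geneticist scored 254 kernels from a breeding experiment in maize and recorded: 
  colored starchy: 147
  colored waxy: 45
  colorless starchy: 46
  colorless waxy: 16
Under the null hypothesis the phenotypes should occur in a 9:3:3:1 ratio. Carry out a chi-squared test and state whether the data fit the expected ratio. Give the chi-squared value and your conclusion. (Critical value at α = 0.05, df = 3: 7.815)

0.320; consistent

Expected counts for N = 254 under a 9:3:3:1 ratio (total parts = 16):
  colored starchy: 254 × 9/16 = 142.875
  colored waxy: 254 × 3/16 = 47.625
  colorless starchy: 254 × 3/16 = 47.625
  colorless waxy: 254 × 1/16 = 15.875
χ² = Σ (O − E)² / E
  colored starchy: (147 − 142.875)² / 142.875 = 0.1191
  colored waxy: (45 − 47.625)² / 47.625 = 0.1447
  colorless starchy: (46 − 47.625)² / 47.625 = 0.0554
  colorless waxy: (16 − 15.875)² / 15.875 = 0.0010
χ² = 0.1191 + 0.1447 + 0.0554 + 0.0010 = 0.3202 ≈ 0.320
Degrees of freedom = 4 − 1 = 3; critical value at α = 0.05 is 7.815.
Since 0.320 < 7.815, we fail to reject the null hypothesis — the data are consistent with the 9:3:3:1 ratio.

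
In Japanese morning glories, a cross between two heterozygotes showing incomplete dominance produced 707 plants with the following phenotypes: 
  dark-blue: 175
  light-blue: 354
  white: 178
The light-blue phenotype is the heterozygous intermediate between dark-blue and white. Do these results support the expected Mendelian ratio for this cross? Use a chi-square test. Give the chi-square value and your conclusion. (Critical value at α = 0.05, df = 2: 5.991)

0.027; consistent

With incomplete dominance, a heterozygote × heterozygote cross gives a 1:2:1 phenotypic ratio.
Expected counts for N = 707 under a 1:2:1 ratio (total parts = 4):
  dark-blue: 707 × 1/4 = 176.75
  light-blue: 707 × 2/4 = 353.5
  white: 707 × 1/4 = 176.75
χ² = Σ (O − E)² / E
  dark-blue: (175 − 176.75)² / 176.75 = 0.0173
  light-blue: (354 − 353.5)² / 353.5 = 0.0007
  white: (178 − 176.75)² / 176.75 = 0.0088
χ² = 0.0173 + 0.0007 + 0.0088 = 0.0268 ≈ 0.027
Degrees of freedom = 3 − 1 = 2; critical value at α = 0.05 is 5.991.
Since 0.027 < 5.991, we fail to reject the null hypothesis — the data are consistent with the 1:2:1 ratio.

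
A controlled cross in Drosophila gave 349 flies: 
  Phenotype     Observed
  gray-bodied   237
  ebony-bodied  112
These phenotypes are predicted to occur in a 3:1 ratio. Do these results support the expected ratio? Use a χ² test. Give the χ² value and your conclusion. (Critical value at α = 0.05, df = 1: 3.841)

The 3:1 ratio has 4 parts, so with N = 349 the expected counts are:
  gray-bodied: 349 × 3/4 = 261.75
  ebony-bodied: 349 × 1/4 = 87.25
χ² = Σ (O − E)² / E
  gray-bodied: (237 − 261.75)² / 261.75 = 2.3403
  ebony-bodied: (112 − 87.25)² / 87.25 = 7.0208
χ² = 2.3403 + 7.0208 = 9.3611 ≈ 9.361
Degrees of freedom = 2 − 1 = 1; critical value at α = 0.05 is 3.841.
Since 9.361 > 3.841, we reject the null hypothesis — the data do not fit the 3:1 ratio.

9.361; not consistent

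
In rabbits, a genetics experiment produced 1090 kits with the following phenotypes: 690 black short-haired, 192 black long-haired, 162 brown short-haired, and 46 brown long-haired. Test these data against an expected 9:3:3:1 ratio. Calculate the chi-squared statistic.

Total ratio parts = 16. Expected numbers out of 1090:
  black short-haired: 1090 × 9/16 = 613.125
  black long-haired: 1090 × 3/16 = 204.375
  brown short-haired: 1090 × 3/16 = 204.375
  brown long-haired: 1090 × 1/16 = 68.125
χ² = Σ (O − E)² / E
  black short-haired: (690 − 613.125)² / 613.125 = 9.6388
  black long-haired: (192 − 204.375)² / 204.375 = 0.7493
  brown short-haired: (162 − 204.375)² / 204.375 = 8.7860
  brown long-haired: (46 − 68.125)² / 68.125 = 7.1856
χ² = 9.6388 + 0.7493 + 8.7860 + 7.1856 = 26.3597 ≈ 26.360

26.360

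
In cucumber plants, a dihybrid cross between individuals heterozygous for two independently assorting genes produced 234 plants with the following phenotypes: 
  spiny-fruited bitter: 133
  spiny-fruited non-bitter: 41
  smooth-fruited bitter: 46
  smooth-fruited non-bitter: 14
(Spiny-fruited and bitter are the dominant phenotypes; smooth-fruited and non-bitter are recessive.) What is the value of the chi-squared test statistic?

A dihybrid F₂ with independent assortment and complete dominance at both loci gives a 9:3:3:1 phenotypic ratio.
Total ratio parts = 16. Expected numbers out of 234:
  spiny-fruited bitter: 234 × 9/16 = 131.625
  spiny-fruited non-bitter: 234 × 3/16 = 43.875
  smooth-fruited bitter: 234 × 3/16 = 43.875
  smooth-fruited non-bitter: 234 × 1/16 = 14.625
χ² = Σ (O − E)² / E
  spiny-fruited bitter: (133 − 131.625)² / 131.625 = 0.0144
  spiny-fruited non-bitter: (41 − 43.875)² / 43.875 = 0.1884
  smooth-fruited bitter: (46 − 43.875)² / 43.875 = 0.1029
  smooth-fruited non-bitter: (14 − 14.625)² / 14.625 = 0.0267
χ² = 0.0144 + 0.1884 + 0.1029 + 0.0267 = 0.3324 ≈ 0.332

0.332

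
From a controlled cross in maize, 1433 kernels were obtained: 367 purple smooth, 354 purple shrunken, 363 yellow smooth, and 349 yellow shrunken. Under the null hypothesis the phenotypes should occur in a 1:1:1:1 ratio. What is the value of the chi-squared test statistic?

Expected counts for N = 1433 under a 1:1:1:1 ratio (total parts = 4):
  purple smooth: 1433 × 1/4 = 358.25
  purple shrunken: 1433 × 1/4 = 358.25
  yellow smooth: 1433 × 1/4 = 358.25
  yellow shrunken: 1433 × 1/4 = 358.25
χ² = Σ (O − E)² / E
  purple smooth: (367 − 358.25)² / 358.25 = 0.2137
  purple shrunken: (354 − 358.25)² / 358.25 = 0.0504
  yellow smooth: (363 − 358.25)² / 358.25 = 0.0630
  yellow shrunken: (349 − 358.25)² / 358.25 = 0.2388
χ² = 0.2137 + 0.0504 + 0.0630 + 0.2388 = 0.5659 ≈ 0.566

0.566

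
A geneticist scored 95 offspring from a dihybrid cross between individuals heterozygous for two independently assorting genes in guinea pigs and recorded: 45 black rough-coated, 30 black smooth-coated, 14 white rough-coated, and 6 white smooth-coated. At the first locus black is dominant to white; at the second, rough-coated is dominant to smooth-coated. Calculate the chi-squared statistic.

A dihybrid F₂ with independent assortment and complete dominance at both loci gives a 9:3:3:1 phenotypic ratio.
Under the 9:3:3:1 hypothesis (Σ ratio = 16, N = 95):
  black rough-coated: 95 × 9/16 = 53.4375
  black smooth-coated: 95 × 3/16 = 17.8125
  white rough-coated: 95 × 3/16 = 17.8125
  white smooth-coated: 95 × 1/16 = 5.9375
χ² = Σ (O − E)² / E
  black rough-coated: (45 − 53.4375)² / 53.4375 = 1.3322
  black smooth-coated: (30 − 17.8125)² / 17.8125 = 8.3388
  white rough-coated: (14 − 17.8125)² / 17.8125 = 0.8160
  white smooth-coated: (6 − 5.9375)² / 5.9375 = 0.0007
χ² = 1.3322 + 8.3388 + 0.8160 + 0.0007 = 10.4877 ≈ 10.488

10.488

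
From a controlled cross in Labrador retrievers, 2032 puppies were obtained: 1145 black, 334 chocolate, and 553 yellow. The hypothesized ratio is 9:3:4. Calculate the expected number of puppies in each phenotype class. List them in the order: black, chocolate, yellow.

1143, 381, 508

Expected counts for N = 2032 under a 9:3:4 ratio (total parts = 16):
  black: 2032 × 9/16 = 1143
  chocolate: 2032 × 3/16 = 381
  yellow: 2032 × 4/16 = 508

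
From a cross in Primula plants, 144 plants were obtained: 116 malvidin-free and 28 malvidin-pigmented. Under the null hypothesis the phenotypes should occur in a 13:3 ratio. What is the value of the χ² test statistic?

Expected counts for N = 144 under a 13:3 ratio (total parts = 16):
  malvidin-free: 144 × 13/16 = 117
  malvidin-pigmented: 144 × 3/16 = 27
χ² = Σ (O − E)² / E
  malvidin-free: (116 − 117)² / 117 = 0.0085
  malvidin-pigmented: (28 − 27)² / 27 = 0.0370
χ² = 0.0085 + 0.0370 = 0.0455 ≈ 0.046

0.046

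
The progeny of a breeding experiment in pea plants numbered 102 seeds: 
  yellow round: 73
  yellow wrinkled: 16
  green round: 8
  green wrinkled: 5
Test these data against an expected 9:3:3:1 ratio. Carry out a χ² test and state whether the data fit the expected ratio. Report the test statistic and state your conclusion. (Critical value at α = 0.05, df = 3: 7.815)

Expected counts for N = 102 under a 9:3:3:1 ratio (total parts = 16):
  yellow round: 102 × 9/16 = 57.375
  yellow wrinkled: 102 × 3/16 = 19.125
  green round: 102 × 3/16 = 19.125
  green wrinkled: 102 × 1/16 = 6.375
χ² = Σ (O − E)² / E
  yellow round: (73 − 57.375)² / 57.375 = 4.2552
  yellow wrinkled: (16 − 19.125)² / 19.125 = 0.5106
  green round: (8 − 19.125)² / 19.125 = 6.4714
  green wrinkled: (5 − 6.375)² / 6.375 = 0.2966
χ² = 4.2552 + 0.5106 + 6.4714 + 0.2966 = 11.5338 ≈ 11.534
Degrees of freedom = 4 − 1 = 3; critical value at α = 0.05 is 7.815.
Since 11.534 > 7.815, we reject the null hypothesis — the data do not fit the 9:3:3:1 ratio.

11.534; not consistent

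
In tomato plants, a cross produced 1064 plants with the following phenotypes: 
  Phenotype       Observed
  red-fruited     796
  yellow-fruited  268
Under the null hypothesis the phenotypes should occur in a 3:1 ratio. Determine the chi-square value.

The 3:1 ratio has 4 parts, so with N = 1064 the expected counts are:
  red-fruited: 1064 × 3/4 = 798
  yellow-fruited: 1064 × 1/4 = 266
χ² = Σ (O − E)² / E
  red-fruited: (796 − 798)² / 798 = 0.0050
  yellow-fruited: (268 − 266)² / 266 = 0.0150
χ² = 0.0050 + 0.0150 = 0.020

0.020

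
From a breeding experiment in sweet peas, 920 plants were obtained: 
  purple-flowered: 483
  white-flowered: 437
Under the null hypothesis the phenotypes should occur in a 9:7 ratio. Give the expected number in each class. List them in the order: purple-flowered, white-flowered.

Total ratio parts = 16. Expected numbers out of 920:
  purple-flowered: 920 × 9/16 = 517.5
  white-flowered: 920 × 7/16 = 402.5

517.5, 402.5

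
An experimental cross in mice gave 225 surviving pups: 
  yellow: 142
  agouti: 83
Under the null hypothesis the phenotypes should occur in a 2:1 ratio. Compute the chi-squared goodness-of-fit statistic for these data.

Under the 2:1 hypothesis (Σ ratio = 3, N = 225):
  yellow: 225 × 2/3 = 150
  agouti: 225 × 1/3 = 75
χ² = Σ (O − E)² / E
  yellow: (142 − 150)² / 150 = 0.4267
  agouti: (83 − 75)² / 75 = 0.8533
χ² = 0.4267 + 0.8533 = 1.280

1.280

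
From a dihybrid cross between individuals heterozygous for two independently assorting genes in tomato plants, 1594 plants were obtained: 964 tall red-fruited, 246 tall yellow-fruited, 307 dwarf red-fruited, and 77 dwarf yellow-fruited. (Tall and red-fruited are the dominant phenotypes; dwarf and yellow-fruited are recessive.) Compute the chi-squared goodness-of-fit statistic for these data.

A dihybrid F₂ with independent assortment and complete dominance at both loci gives a 9:3:3:1 phenotypic ratio.
The 9:3:3:1 ratio has 16 parts, so with N = 1594 the expected counts are:
  tall red-fruited: 1594 × 9/16 = 896.625
  tall yellow-fruited: 1594 × 3/16 = 298.875
  dwarf red-fruited: 1594 × 3/16 = 298.875
  dwarf yellow-fruited: 1594 × 1/16 = 99.625
χ² = Σ (O − E)² / E
  tall red-fruited: (964 − 896.625)² / 896.625 = 5.0628
  tall yellow-fruited: (246 − 298.875)² / 298.875 = 9.3543
  dwarf red-fruited: (307 − 298.875)² / 298.875 = 0.2209
  dwarf yellow-fruited: (77 − 99.625)² / 99.625 = 5.1382
χ² = 5.0628 + 9.3543 + 0.2209 + 5.1382 = 19.7762 ≈ 19.776

19.776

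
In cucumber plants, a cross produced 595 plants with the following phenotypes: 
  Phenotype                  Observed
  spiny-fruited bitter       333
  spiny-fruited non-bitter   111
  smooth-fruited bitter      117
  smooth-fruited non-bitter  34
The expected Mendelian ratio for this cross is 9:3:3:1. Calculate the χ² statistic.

0.550

Under the 9:3:3:1 hypothesis (Σ ratio = 16, N = 595):
  spiny-fruited bitter: 595 × 9/16 = 334.6875
  spiny-fruited non-bitter: 595 × 3/16 = 111.5625
  smooth-fruited bitter: 595 × 3/16 = 111.5625
  smooth-fruited non-bitter: 595 × 1/16 = 37.1875
χ² = Σ (O − E)² / E
  spiny-fruited bitter: (333 − 334.6875)² / 334.6875 = 0.0085
  spiny-fruited non-bitter: (111 − 111.5625)² / 111.5625 = 0.0028
  smooth-fruited bitter: (117 − 111.5625)² / 111.5625 = 0.2650
  smooth-fruited non-bitter: (34 − 37.1875)² / 37.1875 = 0.2732
χ² = 0.0085 + 0.0028 + 0.2650 + 0.2732 = 0.5495 ≈ 0.550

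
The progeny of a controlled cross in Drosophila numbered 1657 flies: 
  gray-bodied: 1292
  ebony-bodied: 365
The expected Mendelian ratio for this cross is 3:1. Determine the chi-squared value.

7.807

The 3:1 ratio has 4 parts, so with N = 1657 the expected counts are:
  gray-bodied: 1657 × 3/4 = 1242.75
  ebony-bodied: 1657 × 1/4 = 414.25
χ² = Σ (O − E)² / E
  gray-bodied: (1292 − 1242.75)² / 1242.75 = 1.9518
  ebony-bodied: (365 − 414.25)² / 414.25 = 5.8553
χ² = 1.9518 + 5.8553 = 7.8071 ≈ 7.807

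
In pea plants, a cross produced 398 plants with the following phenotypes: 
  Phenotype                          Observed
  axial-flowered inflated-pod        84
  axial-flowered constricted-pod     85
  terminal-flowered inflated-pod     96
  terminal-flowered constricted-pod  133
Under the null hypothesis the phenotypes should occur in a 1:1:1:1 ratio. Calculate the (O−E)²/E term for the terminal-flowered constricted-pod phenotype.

11.279

Expected counts for N = 398 under a 1:1:1:1 ratio (total parts = 4):
  axial-flowered inflated-pod: 398 × 1/4 = 99.5
  axial-flowered constricted-pod: 398 × 1/4 = 99.5
  terminal-flowered inflated-pod: 398 × 1/4 = 99.5
  terminal-flowered constricted-pod: 398 × 1/4 = 99.5
Contribution of terminal-flowered constricted-pod: (133 − 99.5)² / 99.5 = 11.2789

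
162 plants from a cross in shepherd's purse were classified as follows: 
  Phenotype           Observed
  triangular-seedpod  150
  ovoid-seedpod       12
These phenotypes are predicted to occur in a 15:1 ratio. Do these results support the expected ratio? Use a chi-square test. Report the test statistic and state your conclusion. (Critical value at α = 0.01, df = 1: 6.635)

The 15:1 ratio has 16 parts, so with N = 162 the expected counts are:
  triangular-seedpod: 162 × 15/16 = 151.875
  ovoid-seedpod: 162 × 1/16 = 10.125
χ² = Σ (O − E)² / E
  triangular-seedpod: (150 − 151.875)² / 151.875 = 0.0231
  ovoid-seedpod: (12 − 10.125)² / 10.125 = 0.3472
χ² = 0.0231 + 0.3472 = 0.3703 ≈ 0.370
Degrees of freedom = 2 − 1 = 1; critical value at α = 0.01 is 6.635.
Since 0.370 < 6.635, we fail to reject the null hypothesis — the data are consistent with the 15:1 ratio.

0.370; consistent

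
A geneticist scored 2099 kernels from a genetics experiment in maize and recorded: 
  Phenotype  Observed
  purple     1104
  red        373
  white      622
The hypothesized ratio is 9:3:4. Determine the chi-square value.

Expected counts for N = 2099 under a 9:3:4 ratio (total parts = 16):
  purple: 2099 × 9/16 = 1180.6875
  red: 2099 × 3/16 = 393.5625
  white: 2099 × 4/16 = 524.75
χ² = Σ (O − E)² / E
  purple: (1104 − 1180.6875)² / 1180.6875 = 4.9810
  red: (373 − 393.5625)² / 393.5625 = 1.0743
  white: (622 − 524.75)² / 524.75 = 18.0230
χ² = 4.9810 + 1.0743 + 18.0230 = 24.0783 ≈ 24.078

24.078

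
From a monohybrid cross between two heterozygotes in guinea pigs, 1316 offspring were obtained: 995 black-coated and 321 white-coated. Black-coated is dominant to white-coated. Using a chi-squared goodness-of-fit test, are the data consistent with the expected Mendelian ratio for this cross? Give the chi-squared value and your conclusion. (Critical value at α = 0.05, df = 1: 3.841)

For a monohybrid cross between heterozygotes with complete dominance, the expected phenotypic ratio is 3:1.
The 3:1 ratio has 4 parts, so with N = 1316 the expected counts are:
  black-coated: 1316 × 3/4 = 987
  white-coated: 1316 × 1/4 = 329
χ² = Σ (O − E)² / E
  black-coated: (995 − 987)² / 987 = 0.0648
  white-coated: (321 − 329)² / 329 = 0.1945
χ² = 0.0648 + 0.1945 = 0.2593 ≈ 0.259
Degrees of freedom = 2 − 1 = 1; critical value at α = 0.05 is 3.841.
Since 0.259 < 3.841, we fail to reject the null hypothesis — the data are consistent with the 3:1 ratio.

0.259; consistent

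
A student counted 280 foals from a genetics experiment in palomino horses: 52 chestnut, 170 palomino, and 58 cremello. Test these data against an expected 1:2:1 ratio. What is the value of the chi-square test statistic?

Expected counts for N = 280 under a 1:2:1 ratio (total parts = 4):
  chestnut: 280 × 1/4 = 70
  palomino: 280 × 2/4 = 140
  cremello: 280 × 1/4 = 70
χ² = Σ (O − E)² / E
  chestnut: (52 − 70)² / 70 = 4.6286
  palomino: (170 − 140)² / 140 = 6.4286
  cremello: (58 − 70)² / 70 = 2.0571
χ² = 4.6286 + 6.4286 + 2.0571 = 13.1143 ≈ 13.114

13.114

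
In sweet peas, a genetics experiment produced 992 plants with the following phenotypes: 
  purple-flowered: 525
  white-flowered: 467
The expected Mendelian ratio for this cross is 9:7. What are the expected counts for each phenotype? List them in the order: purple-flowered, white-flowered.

Under the 9:7 hypothesis (Σ ratio = 16, N = 992):
  purple-flowered: 992 × 9/16 = 558
  white-flowered: 992 × 7/16 = 434

558, 434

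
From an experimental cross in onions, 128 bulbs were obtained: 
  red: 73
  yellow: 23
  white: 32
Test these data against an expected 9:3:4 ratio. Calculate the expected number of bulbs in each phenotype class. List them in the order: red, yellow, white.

Total ratio parts = 16. Expected numbers out of 128:
  red: 128 × 9/16 = 72
  yellow: 128 × 3/16 = 24
  white: 128 × 4/16 = 32

72, 24, 32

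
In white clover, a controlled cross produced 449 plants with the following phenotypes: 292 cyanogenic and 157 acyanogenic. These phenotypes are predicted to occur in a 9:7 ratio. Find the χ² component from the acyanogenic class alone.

The 9:7 ratio has 16 parts, so with N = 449 the expected counts are:
  cyanogenic: 449 × 9/16 = 252.5625
  acyanogenic: 449 × 7/16 = 196.4375
Contribution of acyanogenic: (157 − 196.4375)² / 196.4375 = 7.9176

7.918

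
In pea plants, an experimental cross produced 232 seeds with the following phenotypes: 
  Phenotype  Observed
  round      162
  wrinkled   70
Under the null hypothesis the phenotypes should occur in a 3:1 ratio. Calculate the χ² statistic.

The 3:1 ratio has 4 parts, so with N = 232 the expected counts are:
  round: 232 × 3/4 = 174
  wrinkled: 232 × 1/4 = 58
χ² = Σ (O − E)² / E
  round: (162 − 174)² / 174 = 0.8276
  wrinkled: (70 − 58)² / 58 = 2.4828
χ² = 0.8276 + 2.4828 = 3.3104 ≈ 3.310

3.310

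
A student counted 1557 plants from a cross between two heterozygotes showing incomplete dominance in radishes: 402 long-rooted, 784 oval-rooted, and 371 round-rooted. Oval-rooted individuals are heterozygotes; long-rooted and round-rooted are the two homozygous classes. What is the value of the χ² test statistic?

With incomplete dominance, a heterozygote × heterozygote cross gives a 1:2:1 phenotypic ratio.
Under the 1:2:1 hypothesis (Σ ratio = 4, N = 1557):
  long-rooted: 1557 × 1/4 = 389.25
  oval-rooted: 1557 × 2/4 = 778.5
  round-rooted: 1557 × 1/4 = 389.25
χ² = Σ (O − E)² / E
  long-rooted: (402 − 389.25)² / 389.25 = 0.4176
  oval-rooted: (784 − 778.5)² / 778.5 = 0.0389
  round-rooted: (371 − 389.25)² / 389.25 = 0.8557
χ² = 0.4176 + 0.0389 + 0.8557 = 1.3122 ≈ 1.312

1.312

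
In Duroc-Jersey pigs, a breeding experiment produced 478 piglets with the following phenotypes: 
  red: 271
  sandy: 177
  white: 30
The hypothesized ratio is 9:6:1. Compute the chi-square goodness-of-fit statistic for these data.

0.046

Total ratio parts = 16. Expected numbers out of 478:
  red: 478 × 9/16 = 268.875
  sandy: 478 × 6/16 = 179.25
  white: 478 × 1/16 = 29.875
χ² = Σ (O − E)² / E
  red: (271 − 268.875)² / 268.875 = 0.0168
  sandy: (177 − 179.25)² / 179.25 = 0.0282
  white: (30 − 29.875)² / 29.875 = 0.0005
χ² = 0.0168 + 0.0282 + 0.0005 = 0.0455 ≈ 0.046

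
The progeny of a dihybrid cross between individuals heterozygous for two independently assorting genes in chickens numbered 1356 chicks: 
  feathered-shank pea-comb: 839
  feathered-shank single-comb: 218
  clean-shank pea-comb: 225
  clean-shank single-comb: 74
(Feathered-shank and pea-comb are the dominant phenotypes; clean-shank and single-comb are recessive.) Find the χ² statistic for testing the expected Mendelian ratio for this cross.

17.520

A dihybrid F₂ with independent assortment and complete dominance at both loci gives a 9:3:3:1 phenotypic ratio.
Expected counts for N = 1356 under a 9:3:3:1 ratio (total parts = 16):
  feathered-shank pea-comb: 1356 × 9/16 = 762.75
  feathered-shank single-comb: 1356 × 3/16 = 254.25
  clean-shank pea-comb: 1356 × 3/16 = 254.25
  clean-shank single-comb: 1356 × 1/16 = 84.75
χ² = Σ (O − E)² / E
  feathered-shank pea-comb: (839 − 762.75)² / 762.75 = 7.6225
  feathered-shank single-comb: (218 − 254.25)² / 254.25 = 5.1684
  clean-shank pea-comb: (225 − 254.25)² / 254.25 = 3.3650
  clean-shank single-comb: (74 − 84.75)² / 84.75 = 1.3636
χ² = 7.6225 + 5.1684 + 3.3650 + 1.3636 = 17.5195 ≈ 17.520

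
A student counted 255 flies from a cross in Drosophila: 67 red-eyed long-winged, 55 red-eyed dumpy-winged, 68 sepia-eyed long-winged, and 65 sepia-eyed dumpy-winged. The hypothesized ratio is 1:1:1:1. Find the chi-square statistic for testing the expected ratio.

1.675

The 1:1:1:1 ratio has 4 parts, so with N = 255 the expected counts are:
  red-eyed long-winged: 255 × 1/4 = 63.75
  red-eyed dumpy-winged: 255 × 1/4 = 63.75
  sepia-eyed long-winged: 255 × 1/4 = 63.75
  sepia-eyed dumpy-winged: 255 × 1/4 = 63.75
χ² = Σ (O − E)² / E
  red-eyed long-winged: (67 − 63.75)² / 63.75 = 0.1657
  red-eyed dumpy-winged: (55 − 63.75)² / 63.75 = 1.2010
  sepia-eyed long-winged: (68 − 63.75)² / 63.75 = 0.2833
  sepia-eyed dumpy-winged: (65 − 63.75)² / 63.75 = 0.0245
χ² = 0.1657 + 1.2010 + 0.2833 + 0.0245 = 1.6745 ≈ 1.675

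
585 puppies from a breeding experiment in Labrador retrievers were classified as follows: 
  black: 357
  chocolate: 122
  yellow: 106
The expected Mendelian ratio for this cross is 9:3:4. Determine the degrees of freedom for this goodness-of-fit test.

2

A goodness-of-fit test with 3 phenotype classes has df = 3 − 1 = 2.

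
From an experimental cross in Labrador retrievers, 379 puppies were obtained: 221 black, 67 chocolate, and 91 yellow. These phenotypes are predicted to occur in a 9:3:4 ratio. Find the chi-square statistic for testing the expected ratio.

0.667

Total ratio parts = 16. Expected numbers out of 379:
  black: 379 × 9/16 = 213.1875
  chocolate: 379 × 3/16 = 71.0625
  yellow: 379 × 4/16 = 94.75
χ² = Σ (O − E)² / E
  black: (221 − 213.1875)² / 213.1875 = 0.2863
  chocolate: (67 − 71.0625)² / 71.0625 = 0.2322
  yellow: (91 − 94.75)² / 94.75 = 0.1484
χ² = 0.2863 + 0.2322 + 0.1484 = 0.6669 ≈ 0.667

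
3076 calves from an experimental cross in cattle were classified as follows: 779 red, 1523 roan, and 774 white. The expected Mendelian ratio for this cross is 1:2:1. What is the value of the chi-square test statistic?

0.309

The 1:2:1 ratio has 4 parts, so with N = 3076 the expected counts are:
  red: 3076 × 1/4 = 769
  roan: 3076 × 2/4 = 1538
  white: 3076 × 1/4 = 769
χ² = Σ (O − E)² / E
  red: (779 − 769)² / 769 = 0.1300
  roan: (1523 − 1538)² / 1538 = 0.1463
  white: (774 − 769)² / 769 = 0.0325
χ² = 0.1300 + 0.1463 + 0.0325 = 0.3088 ≈ 0.309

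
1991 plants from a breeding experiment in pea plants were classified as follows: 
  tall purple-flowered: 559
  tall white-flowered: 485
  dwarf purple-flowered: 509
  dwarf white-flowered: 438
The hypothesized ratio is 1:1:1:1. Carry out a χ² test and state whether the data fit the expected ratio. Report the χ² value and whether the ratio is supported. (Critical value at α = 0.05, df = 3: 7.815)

15.290; not consistent

Under the 1:1:1:1 hypothesis (Σ ratio = 4, N = 1991):
  tall purple-flowered: 1991 × 1/4 = 497.75
  tall white-flowered: 1991 × 1/4 = 497.75
  dwarf purple-flowered: 1991 × 1/4 = 497.75
  dwarf white-flowered: 1991 × 1/4 = 497.75
χ² = Σ (O − E)² / E
  tall purple-flowered: (559 − 497.75)² / 497.75 = 7.5370
  tall white-flowered: (485 − 497.75)² / 497.75 = 0.3266
  dwarf purple-flowered: (509 − 497.75)² / 497.75 = 0.2543
  dwarf white-flowered: (438 − 497.75)² / 497.75 = 7.1724
χ² = 7.5370 + 0.3266 + 0.2543 + 7.1724 = 15.2903 ≈ 15.290
Degrees of freedom = 4 − 1 = 3; critical value at α = 0.05 is 7.815.
Since 15.290 > 7.815, we reject the null hypothesis — the data do not fit the 1:1:1:1 ratio.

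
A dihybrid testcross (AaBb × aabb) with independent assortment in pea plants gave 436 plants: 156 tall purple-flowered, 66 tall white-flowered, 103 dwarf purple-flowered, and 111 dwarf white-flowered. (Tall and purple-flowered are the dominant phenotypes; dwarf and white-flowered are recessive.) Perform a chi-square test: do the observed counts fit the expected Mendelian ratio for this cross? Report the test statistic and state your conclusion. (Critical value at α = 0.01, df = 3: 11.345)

A dihybrid testcross with independent assortment gives a 1:1:1:1 ratio.
Under the 1:1:1:1 hypothesis (Σ ratio = 4, N = 436):
  tall purple-flowered: 436 × 1/4 = 109
  tall white-flowered: 436 × 1/4 = 109
  dwarf purple-flowered: 436 × 1/4 = 109
  dwarf white-flowered: 436 × 1/4 = 109
χ² = Σ (O − E)² / E
  tall purple-flowered: (156 − 109)² / 109 = 20.2661
  tall white-flowered: (66 − 109)² / 109 = 16.9633
  dwarf purple-flowered: (103 − 109)² / 109 = 0.3303
  dwarf white-flowered: (111 − 109)² / 109 = 0.0367
χ² = 20.2661 + 16.9633 + 0.3303 + 0.0367 = 37.5964 ≈ 37.596
Degrees of freedom = 4 − 1 = 3; critical value at α = 0.01 is 11.345.
Since 37.596 > 11.345, we reject the null hypothesis — the data do not fit the 1:1:1:1 ratio.

37.596; not consistent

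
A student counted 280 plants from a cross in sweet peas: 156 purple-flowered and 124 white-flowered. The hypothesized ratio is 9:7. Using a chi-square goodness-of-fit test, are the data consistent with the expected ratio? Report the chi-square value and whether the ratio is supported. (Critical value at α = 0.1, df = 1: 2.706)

Under the 9:7 hypothesis (Σ ratio = 16, N = 280):
  purple-flowered: 280 × 9/16 = 157.5
  white-flowered: 280 × 7/16 = 122.5
χ² = Σ (O − E)² / E
  purple-flowered: (156 − 157.5)² / 157.5 = 0.0143
  white-flowered: (124 − 122.5)² / 122.5 = 0.0184
χ² = 0.0143 + 0.0184 = 0.0327 ≈ 0.033
Degrees of freedom = 2 − 1 = 1; critical value at α = 0.1 is 2.706.
Since 0.033 < 2.706, we fail to reject the null hypothesis — the data are consistent with the 9:7 ratio.

0.033; consistent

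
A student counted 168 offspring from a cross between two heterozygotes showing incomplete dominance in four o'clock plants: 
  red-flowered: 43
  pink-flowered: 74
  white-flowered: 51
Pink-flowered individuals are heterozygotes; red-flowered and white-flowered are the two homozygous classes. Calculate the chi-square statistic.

With incomplete dominance, a heterozygote × heterozygote cross gives a 1:2:1 phenotypic ratio.
The 1:2:1 ratio has 4 parts, so with N = 168 the expected counts are:
  red-flowered: 168 × 1/4 = 42
  pink-flowered: 168 × 2/4 = 84
  white-flowered: 168 × 1/4 = 42
χ² = Σ (O − E)² / E
  red-flowered: (43 − 42)² / 42 = 0.0238
  pink-flowered: (74 − 84)² / 84 = 1.1905
  white-flowered: (51 − 42)² / 42 = 1.9286
χ² = 0.0238 + 1.1905 + 1.9286 = 3.1429 ≈ 3.143

3.143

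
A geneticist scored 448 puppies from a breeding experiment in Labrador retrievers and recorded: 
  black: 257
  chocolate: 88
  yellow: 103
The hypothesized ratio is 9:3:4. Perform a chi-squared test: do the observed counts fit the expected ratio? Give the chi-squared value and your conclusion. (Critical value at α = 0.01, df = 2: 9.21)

Expected counts for N = 448 under a 9:3:4 ratio (total parts = 16):
  black: 448 × 9/16 = 252
  chocolate: 448 × 3/16 = 84
  yellow: 448 × 4/16 = 112
χ² = Σ (O − E)² / E
  black: (257 − 252)² / 252 = 0.0992
  chocolate: (88 − 84)² / 84 = 0.1905
  yellow: (103 − 112)² / 112 = 0.7232
χ² = 0.0992 + 0.1905 + 0.7232 = 1.0129 ≈ 1.013
Degrees of freedom = 3 − 1 = 2; critical value at α = 0.01 is 9.21.
Since 1.013 < 9.21, we fail to reject the null hypothesis — the data are consistent with the 9:3:4 ratio.

1.013; consistent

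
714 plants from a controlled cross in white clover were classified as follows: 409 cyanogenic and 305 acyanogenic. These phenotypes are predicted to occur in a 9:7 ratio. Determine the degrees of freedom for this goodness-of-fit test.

1

A goodness-of-fit test with 2 phenotype classes has df = 2 − 1 = 1.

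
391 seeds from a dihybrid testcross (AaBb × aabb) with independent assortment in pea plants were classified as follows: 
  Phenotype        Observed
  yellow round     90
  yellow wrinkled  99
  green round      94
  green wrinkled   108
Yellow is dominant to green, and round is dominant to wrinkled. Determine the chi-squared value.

1.849

A dihybrid testcross with independent assortment gives a 1:1:1:1 ratio.
Total ratio parts = 4. Expected numbers out of 391:
  yellow round: 391 × 1/4 = 97.75
  yellow wrinkled: 391 × 1/4 = 97.75
  green round: 391 × 1/4 = 97.75
  green wrinkled: 391 × 1/4 = 97.75
χ² = Σ (O − E)² / E
  yellow round: (90 − 97.75)² / 97.75 = 0.6145
  yellow wrinkled: (99 − 97.75)² / 97.75 = 0.0160
  green round: (94 − 97.75)² / 97.75 = 0.1439
  green wrinkled: (108 − 97.75)² / 97.75 = 1.0748
χ² = 0.6145 + 0.0160 + 0.1439 + 1.0748 = 1.8492 ≈ 1.849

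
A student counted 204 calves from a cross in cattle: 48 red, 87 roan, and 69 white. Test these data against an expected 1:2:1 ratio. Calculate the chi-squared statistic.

8.735

Under the 1:2:1 hypothesis (Σ ratio = 4, N = 204):
  red: 204 × 1/4 = 51
  roan: 204 × 2/4 = 102
  white: 204 × 1/4 = 51
χ² = Σ (O − E)² / E
  red: (48 − 51)² / 51 = 0.1765
  roan: (87 − 102)² / 102 = 2.2059
  white: (69 − 51)² / 51 = 6.3529
χ² = 0.1765 + 2.2059 + 6.3529 = 8.7353 ≈ 8.735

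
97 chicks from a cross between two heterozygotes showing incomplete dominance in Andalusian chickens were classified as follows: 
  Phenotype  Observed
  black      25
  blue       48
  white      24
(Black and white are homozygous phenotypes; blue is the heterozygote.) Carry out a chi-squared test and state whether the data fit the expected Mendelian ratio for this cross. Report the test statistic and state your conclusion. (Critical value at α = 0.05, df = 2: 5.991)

With incomplete dominance, a heterozygote × heterozygote cross gives a 1:2:1 phenotypic ratio.
Under the 1:2:1 hypothesis (Σ ratio = 4, N = 97):
  black: 97 × 1/4 = 24.25
  blue: 97 × 2/4 = 48.5
  white: 97 × 1/4 = 24.25
χ² = Σ (O − E)² / E
  black: (25 − 24.25)² / 24.25 = 0.0232
  blue: (48 − 48.5)² / 48.5 = 0.0052
  white: (24 − 24.25)² / 24.25 = 0.0026
χ² = 0.0232 + 0.0052 + 0.0026 = 0.031
Degrees of freedom = 3 − 1 = 2; critical value at α = 0.05 is 5.991.
Since 0.031 < 5.991, we fail to reject the null hypothesis — the data are consistent with the 1:2:1 ratio.

0.031; consistent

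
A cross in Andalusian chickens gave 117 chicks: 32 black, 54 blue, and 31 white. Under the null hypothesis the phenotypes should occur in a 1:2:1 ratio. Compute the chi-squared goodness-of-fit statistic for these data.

Under the 1:2:1 hypothesis (Σ ratio = 4, N = 117):
  black: 117 × 1/4 = 29.25
  blue: 117 × 2/4 = 58.5
  white: 117 × 1/4 = 29.25
χ² = Σ (O − E)² / E
  black: (32 − 29.25)² / 29.25 = 0.2585
  blue: (54 − 58.5)² / 58.5 = 0.3462
  white: (31 − 29.25)² / 29.25 = 0.1047
χ² = 0.2585 + 0.3462 + 0.1047 = 0.7094 ≈ 0.709

0.709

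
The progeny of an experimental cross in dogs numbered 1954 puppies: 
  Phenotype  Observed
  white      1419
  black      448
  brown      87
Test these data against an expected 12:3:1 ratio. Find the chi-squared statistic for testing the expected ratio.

29.763

Expected counts for N = 1954 under a 12:3:1 ratio (total parts = 16):
  white: 1954 × 12/16 = 1465.5
  black: 1954 × 3/16 = 366.375
  brown: 1954 × 1/16 = 122.125
χ² = Σ (O − E)² / E
  white: (1419 − 1465.5)² / 1465.5 = 1.4754
  black: (448 − 366.375)² / 366.375 = 18.1853
  brown: (87 − 122.125)² / 122.125 = 10.1025
χ² = 1.4754 + 18.1853 + 10.1025 = 29.7632 ≈ 29.763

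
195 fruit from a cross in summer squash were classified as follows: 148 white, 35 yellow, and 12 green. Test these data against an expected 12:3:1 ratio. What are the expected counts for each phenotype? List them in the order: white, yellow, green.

146.25, 36.5625, 12.1875

Expected counts for N = 195 under a 12:3:1 ratio (total parts = 16):
  white: 195 × 12/16 = 146.25
  yellow: 195 × 3/16 = 36.5625
  green: 195 × 1/16 = 12.1875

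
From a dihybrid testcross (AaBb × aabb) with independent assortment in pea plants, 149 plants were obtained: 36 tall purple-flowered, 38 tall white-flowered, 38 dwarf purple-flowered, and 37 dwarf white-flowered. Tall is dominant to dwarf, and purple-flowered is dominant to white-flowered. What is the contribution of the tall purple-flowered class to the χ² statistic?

A dihybrid testcross with independent assortment gives a 1:1:1:1 ratio.
Under the 1:1:1:1 hypothesis (Σ ratio = 4, N = 149):
  tall purple-flowered: 149 × 1/4 = 37.25
  tall white-flowered: 149 × 1/4 = 37.25
  dwarf purple-flowered: 149 × 1/4 = 37.25
  dwarf white-flowered: 149 × 1/4 = 37.25
Contribution of tall purple-flowered: (36 − 37.25)² / 37.25 = 0.0419

0.042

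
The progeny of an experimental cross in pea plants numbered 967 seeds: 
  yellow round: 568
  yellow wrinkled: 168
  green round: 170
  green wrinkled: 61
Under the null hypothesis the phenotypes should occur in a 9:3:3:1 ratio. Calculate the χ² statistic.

2.753

Expected counts for N = 967 under a 9:3:3:1 ratio (total parts = 16):
  yellow round: 967 × 9/16 = 543.9375
  yellow wrinkled: 967 × 3/16 = 181.3125
  green round: 967 × 3/16 = 181.3125
  green wrinkled: 967 × 1/16 = 60.4375
χ² = Σ (O − E)² / E
  yellow round: (568 − 543.9375)² / 543.9375 = 1.0645
  yellow wrinkled: (168 − 181.3125)² / 181.3125 = 0.9774
  green round: (170 − 181.3125)² / 181.3125 = 0.7058
  green wrinkled: (61 − 60.4375)² / 60.4375 = 0.0052
χ² = 1.0645 + 0.9774 + 0.7058 + 0.0052 = 2.7529 ≈ 2.753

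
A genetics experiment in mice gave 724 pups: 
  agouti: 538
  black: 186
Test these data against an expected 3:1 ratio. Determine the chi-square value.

0.184

The 3:1 ratio has 4 parts, so with N = 724 the expected counts are:
  agouti: 724 × 3/4 = 543
  black: 724 × 1/4 = 181
χ² = Σ (O − E)² / E
  agouti: (538 − 543)² / 543 = 0.0460
  black: (186 − 181)² / 181 = 0.1381
χ² = 0.0460 + 0.1381 = 0.1841 ≈ 0.184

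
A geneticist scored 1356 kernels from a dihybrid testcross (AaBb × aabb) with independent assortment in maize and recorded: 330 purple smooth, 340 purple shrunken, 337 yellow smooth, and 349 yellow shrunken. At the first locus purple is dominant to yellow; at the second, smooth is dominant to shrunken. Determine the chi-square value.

A dihybrid testcross with independent assortment gives a 1:1:1:1 ratio.
Expected counts for N = 1356 under a 1:1:1:1 ratio (total parts = 4):
  purple smooth: 1356 × 1/4 = 339
  purple shrunken: 1356 × 1/4 = 339
  yellow smooth: 1356 × 1/4 = 339
  yellow shrunken: 1356 × 1/4 = 339
χ² = Σ (O − E)² / E
  purple smooth: (330 − 339)² / 339 = 0.2389
  purple shrunken: (340 − 339)² / 339 = 0.0029
  yellow smooth: (337 − 339)² / 339 = 0.0118
  yellow shrunken: (349 − 339)² / 339 = 0.2950
χ² = 0.2389 + 0.0029 + 0.0118 + 0.2950 = 0.5486 ≈ 0.549

0.549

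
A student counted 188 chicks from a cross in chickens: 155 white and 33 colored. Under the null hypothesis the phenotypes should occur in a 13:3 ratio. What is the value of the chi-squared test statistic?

0.177

The 13:3 ratio has 16 parts, so with N = 188 the expected counts are:
  white: 188 × 13/16 = 152.75
  colored: 188 × 3/16 = 35.25
χ² = Σ (O − E)² / E
  white: (155 − 152.75)² / 152.75 = 0.0331
  colored: (33 − 35.25)² / 35.25 = 0.1436
χ² = 0.0331 + 0.1436 = 0.1767 ≈ 0.177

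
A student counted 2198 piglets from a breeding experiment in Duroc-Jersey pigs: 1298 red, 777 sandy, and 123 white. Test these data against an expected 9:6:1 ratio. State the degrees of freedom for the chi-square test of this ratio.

A goodness-of-fit test with 3 phenotype classes has df = 3 − 1 = 2.

2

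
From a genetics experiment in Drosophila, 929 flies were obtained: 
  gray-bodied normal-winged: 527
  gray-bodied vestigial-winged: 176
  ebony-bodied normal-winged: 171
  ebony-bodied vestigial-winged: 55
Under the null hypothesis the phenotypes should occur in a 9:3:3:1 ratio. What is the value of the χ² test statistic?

Expected counts for N = 929 under a 9:3:3:1 ratio (total parts = 16):
  gray-bodied normal-winged: 929 × 9/16 = 522.5625
  gray-bodied vestigial-winged: 929 × 3/16 = 174.1875
  ebony-bodied normal-winged: 929 × 3/16 = 174.1875
  ebony-bodied vestigial-winged: 929 × 1/16 = 58.0625
χ² = Σ (O − E)² / E
  gray-bodied normal-winged: (527 − 522.5625)² / 522.5625 = 0.0377
  gray-bodied vestigial-winged: (176 − 174.1875)² / 174.1875 = 0.0189
  ebony-bodied normal-winged: (171 − 174.1875)² / 174.1875 = 0.0583
  ebony-bodied vestigial-winged: (55 − 58.0625)² / 58.0625 = 0.1615
χ² = 0.0377 + 0.0189 + 0.0583 + 0.1615 = 0.2764 ≈ 0.276

0.276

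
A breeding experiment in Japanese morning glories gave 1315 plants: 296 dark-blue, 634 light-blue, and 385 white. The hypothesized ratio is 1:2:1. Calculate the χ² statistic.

The 1:2:1 ratio has 4 parts, so with N = 1315 the expected counts are:
  dark-blue: 1315 × 1/4 = 328.75
  light-blue: 1315 × 2/4 = 657.5
  white: 1315 × 1/4 = 328.75
χ² = Σ (O − E)² / E
  dark-blue: (296 − 328.75)² / 328.75 = 3.2625
  light-blue: (634 − 657.5)² / 657.5 = 0.8399
  white: (385 − 328.75)² / 328.75 = 9.6245
χ² = 3.2625 + 0.8399 + 9.6245 = 13.7269 ≈ 13.727

13.727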